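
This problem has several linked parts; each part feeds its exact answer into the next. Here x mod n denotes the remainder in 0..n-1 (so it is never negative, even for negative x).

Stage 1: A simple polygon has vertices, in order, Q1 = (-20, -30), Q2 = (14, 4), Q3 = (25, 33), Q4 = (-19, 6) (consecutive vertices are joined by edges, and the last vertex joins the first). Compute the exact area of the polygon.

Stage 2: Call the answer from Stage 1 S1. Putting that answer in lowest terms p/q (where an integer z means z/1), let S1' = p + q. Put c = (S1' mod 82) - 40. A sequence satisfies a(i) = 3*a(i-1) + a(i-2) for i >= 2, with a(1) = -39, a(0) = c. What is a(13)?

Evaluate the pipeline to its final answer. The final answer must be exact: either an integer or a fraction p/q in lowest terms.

-60656799

Stage 1: cross terms: (-20*4 - 14*-30)=340, (14*33 - 25*4)=362, (25*6 - -19*33)=777, (-19*-30 - -20*6)=690; twice the area = |2169| = 2169; area = 2169/2; answer 2169/2
Stage 2: S1 = 2169/2; threaded value p + q = 2171; c = -1; a(2) = 3*(-39) + 1*(-1) = -118; iterating: a(2)=-118, a(3)=-393, a(4)=-1297, a(5)=-4284, a(6)=-14149, a(7)=-46731, a(8)=-154342, a(9)=-509757, a(10)=-1683613, a(11)=-5560596, a(12)=-18365401, a(13)=-60656799; answer -60656799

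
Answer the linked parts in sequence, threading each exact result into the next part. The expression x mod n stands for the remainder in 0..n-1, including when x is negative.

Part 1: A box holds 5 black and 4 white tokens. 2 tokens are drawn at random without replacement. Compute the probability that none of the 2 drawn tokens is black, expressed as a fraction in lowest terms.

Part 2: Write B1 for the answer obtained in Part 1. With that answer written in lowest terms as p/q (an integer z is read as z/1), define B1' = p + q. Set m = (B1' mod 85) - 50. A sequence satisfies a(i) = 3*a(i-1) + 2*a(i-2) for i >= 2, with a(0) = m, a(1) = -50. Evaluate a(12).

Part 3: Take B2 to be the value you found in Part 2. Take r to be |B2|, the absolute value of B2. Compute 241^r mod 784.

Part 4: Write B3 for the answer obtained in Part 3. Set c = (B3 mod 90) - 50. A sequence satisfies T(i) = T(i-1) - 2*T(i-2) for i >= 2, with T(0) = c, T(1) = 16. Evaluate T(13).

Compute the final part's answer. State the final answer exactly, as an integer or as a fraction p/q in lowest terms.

Part 1: total draws C(9,2) = 36; favorable C(4,2) = 6; P = 1/6; answer 1/6
Part 2: B1 = 1/6; threaded value p + q = 7; m = -43; a(2) = 3*(-50) + 2*(-43) = -236; iterating: a(2)=-236, a(3)=-808, a(4)=-2896, a(5)=-10304, a(6)=-36704, a(7)=-130720, a(8)=-465568, a(9)=-1658144, a(10)=-5905568, a(11)=-21032992, a(12)=-74910112; answer -74910112
Part 3: B2 = -74910112; r = 74910112; squarings mod 784: 241^1=241, 241^2=65, 241^4=305, 241^8=513, 241^16=529, 241^32=737, 241^64=641, 241^128=65, 241^256=305, 241^512=513, 241^1024=529, 241^2048=737, 241^4096=641, 241^8192=65, 241^16384=305, 241^32768=513, 241^65536=529, 241^131072=737, 241^262144=641, 241^524288=65, 241^1048576=305, 241^2097152=513, 241^4194304=529, 241^8388608=737, 241^16777216=641, 241^33554432=65, 241^67108864=305; 241^74910112 = 241^32 * 241^128 * 241^256 * 241^2048 * 241^65536 * 241^131072 * 241^262144 * 241^1048576 * 241^2097152 * 241^4194304 * 241^67108864 = 305 (mod 784); answer 305
Part 4: B3 = 305; c = -15; T(2) = 1*(16) - 2*(-15) = 46; iterating: T(2)=46, T(3)=14, T(4)=-78, T(5)=-106, T(6)=50, T(7)=262, T(8)=162, T(9)=-362, T(10)=-686, T(11)=38, T(12)=1410, T(13)=1334; answer 1334

1334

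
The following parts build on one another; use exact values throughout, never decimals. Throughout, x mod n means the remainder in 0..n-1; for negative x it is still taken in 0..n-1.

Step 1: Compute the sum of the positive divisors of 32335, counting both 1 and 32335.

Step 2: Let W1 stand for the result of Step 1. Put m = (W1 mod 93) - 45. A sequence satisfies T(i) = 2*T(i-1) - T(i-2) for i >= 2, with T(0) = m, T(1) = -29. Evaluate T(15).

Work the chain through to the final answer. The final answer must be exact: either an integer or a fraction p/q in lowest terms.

Step 1: 32335 = 5 * 29 * 223; sigma = (1 + 5) * (1 + 29) * (1 + 223) = 6 * 30 * 224 = 40320; answer 40320
Step 2: W1 = 40320; m = 6; T(2) = 2*(-29) - 1*(6) = -64; iterating: T(2)=-64, T(3)=-99, T(4)=-134, T(5)=-169, T(6)=-204, T(7)=-239, T(8)=-274, T(9)=-309, T(10)=-344, T(11)=-379, T(12)=-414, T(13)=-449, T(14)=-484, T(15)=-519; answer -519

-519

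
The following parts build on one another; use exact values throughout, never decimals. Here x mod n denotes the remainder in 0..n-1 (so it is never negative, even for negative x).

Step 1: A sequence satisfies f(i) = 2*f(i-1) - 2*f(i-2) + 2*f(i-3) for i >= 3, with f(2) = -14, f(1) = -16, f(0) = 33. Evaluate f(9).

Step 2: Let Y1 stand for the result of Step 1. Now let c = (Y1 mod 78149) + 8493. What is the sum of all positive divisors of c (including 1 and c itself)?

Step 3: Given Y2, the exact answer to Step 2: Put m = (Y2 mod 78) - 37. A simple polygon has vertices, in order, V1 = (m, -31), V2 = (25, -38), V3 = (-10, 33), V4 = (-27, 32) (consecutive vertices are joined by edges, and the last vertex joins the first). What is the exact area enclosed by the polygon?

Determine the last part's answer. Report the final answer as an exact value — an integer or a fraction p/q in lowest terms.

Step 1: f(3) = 2*(-14) - 2*(-16) + 2*(33) = 70; iterating: f(3)=70, f(4)=136, f(5)=104, f(6)=76, f(7)=216, f(8)=488, f(9)=696; answer 696
Step 2: Y1 = 696; c = 9189; 9189 = 3^2 * 1021; sigma = (1 + 3 + 9) * (1 + 1021) = 13 * 1022 = 13286; answer 13286
Step 3: Y2 = 13286; m = -11; cross terms: (-11*-38 - 25*-31)=1193, (25*33 - -10*-38)=445, (-10*32 - -27*33)=571, (-27*-31 - -11*32)=1189; twice the area = |3398| = 3398; area = 1699; answer 1699

1699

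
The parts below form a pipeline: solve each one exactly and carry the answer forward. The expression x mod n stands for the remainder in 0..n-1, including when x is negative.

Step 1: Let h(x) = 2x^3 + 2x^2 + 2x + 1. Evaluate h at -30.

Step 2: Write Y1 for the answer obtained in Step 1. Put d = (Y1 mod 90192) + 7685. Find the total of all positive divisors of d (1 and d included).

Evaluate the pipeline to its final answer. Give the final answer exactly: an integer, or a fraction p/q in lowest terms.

Step 1: 2*(-30)^3 + 2*(-30)^2 + 2*(-30)^1 + 1 = (-54000) + (1800) + (-60) + (1) = -52259; answer -52259
Step 2: Y1 = -52259; d = 45618; 45618 = 2 * 3 * 7603; sigma = (1 + 2) * (1 + 3) * (1 + 7603) = 3 * 4 * 7604 = 91248; answer 91248

91248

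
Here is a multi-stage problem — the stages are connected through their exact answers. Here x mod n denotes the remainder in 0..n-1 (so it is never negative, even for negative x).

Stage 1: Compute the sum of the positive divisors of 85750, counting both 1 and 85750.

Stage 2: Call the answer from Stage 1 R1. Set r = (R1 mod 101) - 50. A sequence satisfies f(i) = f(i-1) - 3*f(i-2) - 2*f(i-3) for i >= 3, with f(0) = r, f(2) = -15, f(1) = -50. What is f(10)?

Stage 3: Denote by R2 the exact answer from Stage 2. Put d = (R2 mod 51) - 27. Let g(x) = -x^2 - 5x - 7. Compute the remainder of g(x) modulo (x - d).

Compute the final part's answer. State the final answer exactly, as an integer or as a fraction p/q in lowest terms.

Stage 1: 85750 = 2 * 5^3 * 7^3; sigma = (1 + 2) * (1 + 5 + 25 + 125) * (1 + 7 + 49 + 343) = 3 * 156 * 400 = 187200; answer 187200
Stage 2: R1 = 187200; r = -3; f(3) = 1*(-15) - 3*(-50) - 2*(-3) = 141; iterating: f(3)=141, f(4)=286, f(5)=-107, f(6)=-1247, f(7)=-1498, f(8)=2457, f(9)=9445, f(10)=5070; answer 5070
Stage 3: R2 = 5070; d = -6; remainder = value at the root: -1*(-6)^2 - 5*(-6)^1 - 7 = (-36) + (30) + (-7) = -13; answer -13

-13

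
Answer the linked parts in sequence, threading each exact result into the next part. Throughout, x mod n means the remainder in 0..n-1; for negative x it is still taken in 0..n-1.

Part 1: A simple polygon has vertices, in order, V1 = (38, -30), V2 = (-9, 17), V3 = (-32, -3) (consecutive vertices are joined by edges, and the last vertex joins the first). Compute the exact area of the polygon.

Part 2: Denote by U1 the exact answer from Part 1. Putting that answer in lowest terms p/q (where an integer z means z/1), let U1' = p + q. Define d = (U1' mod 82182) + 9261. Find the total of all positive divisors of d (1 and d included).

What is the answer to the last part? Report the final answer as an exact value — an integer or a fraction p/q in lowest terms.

25088

Part 1: cross terms: (38*17 - -9*-30)=376, (-9*-3 - -32*17)=571, (-32*-30 - 38*-3)=1074; twice the area = |2021| = 2021; area = 2021/2; answer 2021/2
Part 2: U1 = 2021/2; threaded value p + q = 2023; d = 11284; 11284 = 2^2 * 7 * 13 * 31; sigma = (1 + 2 + 4) * (1 + 7) * (1 + 13) * (1 + 31) = 7 * 8 * 14 * 32 = 25088; answer 25088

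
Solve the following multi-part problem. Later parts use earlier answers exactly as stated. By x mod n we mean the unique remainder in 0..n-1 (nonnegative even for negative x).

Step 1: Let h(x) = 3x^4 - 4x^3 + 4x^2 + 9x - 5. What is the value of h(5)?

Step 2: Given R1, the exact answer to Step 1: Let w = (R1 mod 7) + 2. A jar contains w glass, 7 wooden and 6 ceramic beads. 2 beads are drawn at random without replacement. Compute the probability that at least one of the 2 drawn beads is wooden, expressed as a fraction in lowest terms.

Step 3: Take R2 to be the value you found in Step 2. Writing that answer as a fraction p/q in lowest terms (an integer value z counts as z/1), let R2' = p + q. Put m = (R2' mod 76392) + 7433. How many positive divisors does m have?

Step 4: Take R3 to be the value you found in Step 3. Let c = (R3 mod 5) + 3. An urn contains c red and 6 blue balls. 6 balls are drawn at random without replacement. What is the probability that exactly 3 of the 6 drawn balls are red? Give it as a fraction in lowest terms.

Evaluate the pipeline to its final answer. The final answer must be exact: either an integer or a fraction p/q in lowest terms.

Step 1: 3*(5)^4 - 4*(5)^3 + 4*(5)^2 + 9*(5)^1 - 5 = (1875) + (-500) + (100) + (45) + (-5) = 1515; answer 1515
Step 2: R1 = 1515; w = 5; total draws C(18,2) = 153; complement C(11,2) = 55; favorable 153 - 55 = 98; P = 98/153; answer 98/153
Step 3: R2 = 98/153; threaded value p + q = 251; m = 7684; 7684 = 2^2 * 17 * 113; number of divisors = (2+1) * (1+1) * (1+1) = 12; answer 12
Step 4: R3 = 12; c = 5; total draws C(11,6) = 462; favorable C(5,3)*C(6,3) = 200; P = 100/231; answer 100/231

100/231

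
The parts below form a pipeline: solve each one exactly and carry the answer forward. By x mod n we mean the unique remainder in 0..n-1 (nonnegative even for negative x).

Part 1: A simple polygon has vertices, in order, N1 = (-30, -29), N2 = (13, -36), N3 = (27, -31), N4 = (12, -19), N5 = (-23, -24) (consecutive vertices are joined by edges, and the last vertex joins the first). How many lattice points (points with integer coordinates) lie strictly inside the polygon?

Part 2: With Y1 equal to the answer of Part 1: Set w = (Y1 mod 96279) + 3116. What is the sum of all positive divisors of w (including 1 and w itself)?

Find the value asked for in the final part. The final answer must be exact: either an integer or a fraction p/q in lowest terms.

4404

Part 1: cross terms: (-30*-36 - 13*-29)=1457, (13*-31 - 27*-36)=569, (27*-19 - 12*-31)=-141, (12*-24 - -23*-19)=-725, (-23*-29 - -30*-24)=-53; twice the area = |1107| = 1107; area = 1107/2; boundary points = 1 + 1 + 3 + 5 + 1 = 11; strictly interior points = area - boundary/2 + 1 = 549; answer 549
Part 2: Y1 = 549; w = 3665; 3665 = 5 * 733; sigma = (1 + 5) * (1 + 733) = 6 * 734 = 4404; answer 4404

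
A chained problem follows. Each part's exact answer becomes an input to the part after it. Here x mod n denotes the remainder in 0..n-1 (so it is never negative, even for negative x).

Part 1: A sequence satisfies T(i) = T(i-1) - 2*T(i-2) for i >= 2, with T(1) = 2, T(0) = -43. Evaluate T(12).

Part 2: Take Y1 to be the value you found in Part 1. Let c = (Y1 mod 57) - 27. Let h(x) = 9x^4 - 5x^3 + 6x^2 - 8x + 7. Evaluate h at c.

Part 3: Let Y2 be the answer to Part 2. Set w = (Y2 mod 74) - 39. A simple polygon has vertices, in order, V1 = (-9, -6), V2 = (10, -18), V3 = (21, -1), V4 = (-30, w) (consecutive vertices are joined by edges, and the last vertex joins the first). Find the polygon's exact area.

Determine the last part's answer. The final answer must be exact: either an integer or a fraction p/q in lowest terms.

Part 1: T(2) = 1*(2) - 2*(-43) = 88; iterating: T(2)=88, T(3)=84, T(4)=-92, T(5)=-260, T(6)=-76, T(7)=444, T(8)=596, T(9)=-292, T(10)=-1484, T(11)=-900, T(12)=2068; answer 2068
Part 2: Y1 = 2068; c = -11; 9*(-11)^4 - 5*(-11)^3 + 6*(-11)^2 - 8*(-11)^1 + 7 = (131769) + (6655) + (726) + (88) + (7) = 139245; answer 139245
Part 3: Y2 = 139245; w = 12; cross terms: (-9*-18 - 10*-6)=222, (10*-1 - 21*-18)=368, (21*12 - -30*-1)=222, (-30*-6 - -9*12)=288; twice the area = |1100| = 1100; area = 550; answer 550

550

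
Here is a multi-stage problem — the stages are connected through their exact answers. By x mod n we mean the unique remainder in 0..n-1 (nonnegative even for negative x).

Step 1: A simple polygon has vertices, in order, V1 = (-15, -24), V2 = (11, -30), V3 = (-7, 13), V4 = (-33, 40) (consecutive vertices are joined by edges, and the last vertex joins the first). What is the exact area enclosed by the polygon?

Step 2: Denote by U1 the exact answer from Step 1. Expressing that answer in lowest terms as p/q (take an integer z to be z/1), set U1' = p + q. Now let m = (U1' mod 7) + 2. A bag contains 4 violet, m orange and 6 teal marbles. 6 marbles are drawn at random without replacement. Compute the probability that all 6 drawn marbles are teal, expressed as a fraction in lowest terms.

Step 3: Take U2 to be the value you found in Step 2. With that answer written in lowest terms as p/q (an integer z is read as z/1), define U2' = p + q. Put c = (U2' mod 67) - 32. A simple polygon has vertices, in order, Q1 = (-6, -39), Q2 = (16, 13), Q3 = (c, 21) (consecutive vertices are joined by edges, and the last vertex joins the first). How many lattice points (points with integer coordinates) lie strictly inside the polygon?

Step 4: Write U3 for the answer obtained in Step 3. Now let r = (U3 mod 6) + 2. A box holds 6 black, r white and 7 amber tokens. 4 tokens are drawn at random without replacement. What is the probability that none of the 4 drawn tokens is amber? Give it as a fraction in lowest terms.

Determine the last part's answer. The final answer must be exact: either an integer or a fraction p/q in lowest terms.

Step 1: cross terms: (-15*-30 - 11*-24)=714, (11*13 - -7*-30)=-67, (-7*40 - -33*13)=149, (-33*-24 - -15*40)=1392; twice the area = |2188| = 2188; area = 1094; answer 1094
Step 2: U1 = 1094; threaded value p + q = 1095; m = 5; total draws C(15,6) = 5005; favorable C(6,6) = 1; P = 1/5005; answer 1/5005
Step 3: U2 = 1/5005; threaded value p + q = 5006; c = 16; cross terms: (-6*13 - 16*-39)=546, (16*21 - 16*13)=128, (16*-39 - -6*21)=-498; twice the area = |176| = 176; area = 88; boundary points = 2 + 8 + 2 = 12; strictly interior points = area - boundary/2 + 1 = 83; answer 83
Step 4: U3 = 83; r = 7; total draws C(20,4) = 4845; favorable C(13,4) = 715; P = 143/969; answer 143/969

143/969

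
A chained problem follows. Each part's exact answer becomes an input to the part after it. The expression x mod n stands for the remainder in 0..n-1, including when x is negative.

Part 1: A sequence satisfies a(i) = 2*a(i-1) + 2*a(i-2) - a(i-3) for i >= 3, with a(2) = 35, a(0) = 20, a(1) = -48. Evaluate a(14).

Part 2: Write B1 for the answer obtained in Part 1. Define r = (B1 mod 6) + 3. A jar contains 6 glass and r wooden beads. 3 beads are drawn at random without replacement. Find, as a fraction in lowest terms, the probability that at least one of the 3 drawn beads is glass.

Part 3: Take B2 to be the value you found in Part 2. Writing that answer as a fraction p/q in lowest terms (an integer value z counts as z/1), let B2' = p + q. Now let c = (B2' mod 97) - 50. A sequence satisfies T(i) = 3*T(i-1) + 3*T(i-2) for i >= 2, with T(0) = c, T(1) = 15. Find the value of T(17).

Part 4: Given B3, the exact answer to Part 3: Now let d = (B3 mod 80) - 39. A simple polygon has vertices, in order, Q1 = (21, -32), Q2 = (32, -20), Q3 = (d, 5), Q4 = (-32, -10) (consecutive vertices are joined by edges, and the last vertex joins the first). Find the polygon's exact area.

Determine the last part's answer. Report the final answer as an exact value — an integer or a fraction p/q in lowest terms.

Part 1: a(3) = 2*(35) + 2*(-48) - 1*(20) = -46; iterating: a(3)=-46, a(4)=26, a(5)=-75, a(6)=-52, a(7)=-280, a(8)=-589, a(9)=-1686, a(10)=-4270, a(11)=-11323, a(12)=-29500, a(13)=-77376, a(14)=-202429; answer -202429
Part 2: B1 = -202429; r = 8; total draws C(14,3) = 364; complement C(8,3) = 56; favorable 364 - 56 = 308; P = 11/13; answer 11/13
Part 3: B2 = 11/13; threaded value p + q = 24; c = -26; T(2) = 3*(15) + 3*(-26) = -33; iterating: T(2)=-33, T(3)=-54, T(4)=-261, T(5)=-945, T(6)=-3618, T(7)=-13689, T(8)=-51921, T(9)=-196830, T(10)=-746253, T(11)=-2829249, T(12)=-10726506, T(13)=-40667265, T(14)=-154181313, T(15)=-584545734, T(16)=-2216181141, T(17)=-8402180625; answer -8402180625
Part 4: B3 = -8402180625; d = -24; cross terms: (21*-20 - 32*-32)=604, (32*5 - -24*-20)=-320, (-24*-10 - -32*5)=400, (-32*-32 - 21*-10)=1234; twice the area = |1918| = 1918; area = 959; answer 959

959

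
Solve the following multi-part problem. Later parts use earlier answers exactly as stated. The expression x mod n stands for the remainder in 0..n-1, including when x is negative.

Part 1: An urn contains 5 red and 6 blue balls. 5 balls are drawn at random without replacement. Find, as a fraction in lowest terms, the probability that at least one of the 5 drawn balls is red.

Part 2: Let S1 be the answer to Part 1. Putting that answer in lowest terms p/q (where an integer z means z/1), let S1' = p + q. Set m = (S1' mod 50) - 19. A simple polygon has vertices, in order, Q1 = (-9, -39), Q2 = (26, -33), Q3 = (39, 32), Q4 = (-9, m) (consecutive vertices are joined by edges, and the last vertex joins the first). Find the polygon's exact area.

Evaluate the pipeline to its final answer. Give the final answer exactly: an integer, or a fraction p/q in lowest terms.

Part 1: total draws C(11,5) = 462; complement C(6,5) = 6; favorable 462 - 6 = 456; P = 76/77; answer 76/77
Part 2: S1 = 76/77; threaded value p + q = 153; m = -16; cross terms: (-9*-33 - 26*-39)=1311, (26*32 - 39*-33)=2119, (39*-16 - -9*32)=-336, (-9*-39 - -9*-16)=207; twice the area = |3301| = 3301; area = 3301/2; answer 3301/2

3301/2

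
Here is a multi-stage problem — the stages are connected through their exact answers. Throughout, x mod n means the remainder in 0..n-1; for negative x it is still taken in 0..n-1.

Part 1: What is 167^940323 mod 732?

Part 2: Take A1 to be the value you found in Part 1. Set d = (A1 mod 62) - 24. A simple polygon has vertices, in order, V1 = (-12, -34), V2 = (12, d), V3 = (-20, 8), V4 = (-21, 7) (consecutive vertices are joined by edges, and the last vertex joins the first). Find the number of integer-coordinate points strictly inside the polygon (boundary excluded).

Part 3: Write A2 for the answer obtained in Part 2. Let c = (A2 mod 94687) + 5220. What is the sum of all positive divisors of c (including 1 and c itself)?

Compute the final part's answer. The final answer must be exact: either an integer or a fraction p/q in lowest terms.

Part 1: squarings mod 732: 167^1=167, 167^2=73, 167^4=205, 167^8=301, 167^16=565, 167^32=73, 167^64=205, 167^128=301, 167^256=565, 167^512=73, 167^1024=205, 167^2048=301, 167^4096=565, 167^8192=73, 167^16384=205, 167^32768=301, 167^65536=565, 167^131072=73, 167^262144=205, 167^524288=301; 167^940323 = 167^1 * 167^2 * 167^32 * 167^256 * 167^2048 * 167^4096 * 167^16384 * 167^131072 * 167^262144 * 167^524288 = 479 (mod 732); answer 479
Part 2: A1 = 479; d = 21; cross terms: (-12*21 - 12*-34)=156, (12*8 - -20*21)=516, (-20*7 - -21*8)=28, (-21*-34 - -12*7)=798; twice the area = |1498| = 1498; area = 749; boundary points = 1 + 1 + 1 + 1 = 4; strictly interior points = area - boundary/2 + 1 = 748; answer 748
Part 3: A2 = 748; c = 5968; 5968 = 2^4 * 373; sigma = (1 + 2 + 4 + 8 + 16) * (1 + 373) = 31 * 374 = 11594; answer 11594

11594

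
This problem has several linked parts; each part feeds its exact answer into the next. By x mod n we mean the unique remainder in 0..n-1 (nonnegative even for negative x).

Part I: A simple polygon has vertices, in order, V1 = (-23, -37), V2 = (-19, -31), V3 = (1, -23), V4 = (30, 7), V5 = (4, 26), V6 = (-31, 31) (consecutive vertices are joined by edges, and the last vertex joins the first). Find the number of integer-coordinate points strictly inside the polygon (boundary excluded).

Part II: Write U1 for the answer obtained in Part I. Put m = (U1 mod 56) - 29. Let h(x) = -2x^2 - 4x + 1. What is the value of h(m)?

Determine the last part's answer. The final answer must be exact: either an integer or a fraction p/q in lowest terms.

-1455

Part I: cross terms: (-23*-31 - -19*-37)=10, (-19*-23 - 1*-31)=468, (1*7 - 30*-23)=697, (30*26 - 4*7)=752, (4*31 - -31*26)=930, (-31*-37 - -23*31)=1860; twice the area = |4717| = 4717; area = 4717/2; boundary points = 2 + 4 + 1 + 1 + 5 + 4 = 17; strictly interior points = area - boundary/2 + 1 = 2351; answer 2351
Part II: U1 = 2351; m = 26; -2*(26)^2 - 4*(26)^1 + 1 = (-1352) + (-104) + (1) = -1455; answer -1455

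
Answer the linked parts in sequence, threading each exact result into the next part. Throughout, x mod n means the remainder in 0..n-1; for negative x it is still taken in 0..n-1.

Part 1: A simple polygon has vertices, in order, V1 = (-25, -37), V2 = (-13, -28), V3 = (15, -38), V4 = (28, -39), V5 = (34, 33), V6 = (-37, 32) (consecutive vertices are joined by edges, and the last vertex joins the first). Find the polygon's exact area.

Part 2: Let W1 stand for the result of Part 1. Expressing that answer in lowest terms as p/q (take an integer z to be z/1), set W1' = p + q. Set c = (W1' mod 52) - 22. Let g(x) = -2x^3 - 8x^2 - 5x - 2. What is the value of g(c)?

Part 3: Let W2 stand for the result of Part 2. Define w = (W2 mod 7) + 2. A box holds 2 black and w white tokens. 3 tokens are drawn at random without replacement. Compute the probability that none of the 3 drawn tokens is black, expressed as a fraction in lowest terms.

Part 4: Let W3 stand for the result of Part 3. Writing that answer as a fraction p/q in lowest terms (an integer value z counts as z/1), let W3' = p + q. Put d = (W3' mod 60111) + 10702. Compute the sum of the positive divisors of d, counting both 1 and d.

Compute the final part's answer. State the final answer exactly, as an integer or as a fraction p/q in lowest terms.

Part 1: cross terms: (-25*-28 - -13*-37)=219, (-13*-38 - 15*-28)=914, (15*-39 - 28*-38)=479, (28*33 - 34*-39)=2250, (34*32 - -37*33)=2309, (-37*-37 - -25*32)=2169; twice the area = |8340| = 8340; area = 4170; answer 4170
Part 2: W1 = 4170; threaded value p + q = 4171; c = -11; -2*(-11)^3 - 8*(-11)^2 - 5*(-11)^1 - 2 = (2662) + (-968) + (55) + (-2) = 1747; answer 1747
Part 3: W2 = 1747; w = 6; total draws C(8,3) = 56; favorable C(6,3) = 20; P = 5/14; answer 5/14
Part 4: W3 = 5/14; threaded value p + q = 19; d = 10721; 10721 = 71 * 151; sigma = (1 + 71) * (1 + 151) = 72 * 152 = 10944; answer 10944

10944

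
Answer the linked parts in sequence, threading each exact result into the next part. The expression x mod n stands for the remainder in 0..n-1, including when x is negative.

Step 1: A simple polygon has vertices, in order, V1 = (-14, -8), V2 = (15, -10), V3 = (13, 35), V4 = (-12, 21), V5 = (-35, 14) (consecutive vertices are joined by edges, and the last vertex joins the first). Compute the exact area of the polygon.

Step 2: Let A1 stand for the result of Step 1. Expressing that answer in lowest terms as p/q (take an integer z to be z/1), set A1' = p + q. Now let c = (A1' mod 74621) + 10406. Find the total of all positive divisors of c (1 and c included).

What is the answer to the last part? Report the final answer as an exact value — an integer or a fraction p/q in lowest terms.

Step 1: cross terms: (-14*-10 - 15*-8)=260, (15*35 - 13*-10)=655, (13*21 - -12*35)=693, (-12*14 - -35*21)=567, (-35*-8 - -14*14)=476; twice the area = |2651| = 2651; area = 2651/2; answer 2651/2
Step 2: A1 = 2651/2; threaded value p + q = 2653; c = 13059; 13059 = 3^2 * 1451; sigma = (1 + 3 + 9) * (1 + 1451) = 13 * 1452 = 18876; answer 18876

18876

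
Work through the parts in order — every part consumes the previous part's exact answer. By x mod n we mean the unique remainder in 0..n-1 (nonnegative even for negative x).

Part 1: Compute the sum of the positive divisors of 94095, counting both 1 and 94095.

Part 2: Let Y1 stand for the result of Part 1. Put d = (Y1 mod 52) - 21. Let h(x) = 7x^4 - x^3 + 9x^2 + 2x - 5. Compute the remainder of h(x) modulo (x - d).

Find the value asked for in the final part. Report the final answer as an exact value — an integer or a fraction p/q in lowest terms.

47362

Part 1: 94095 = 3^3 * 5 * 17 * 41; sigma = (1 + 3 + 9 + 27) * (1 + 5) * (1 + 17) * (1 + 41) = 40 * 6 * 18 * 42 = 181440; answer 181440
Part 2: Y1 = 181440; d = -9; remainder = value at the root: 7*(-9)^4 - 1*(-9)^3 + 9*(-9)^2 + 2*(-9)^1 - 5 = (45927) + (729) + (729) + (-18) + (-5) = 47362; answer 47362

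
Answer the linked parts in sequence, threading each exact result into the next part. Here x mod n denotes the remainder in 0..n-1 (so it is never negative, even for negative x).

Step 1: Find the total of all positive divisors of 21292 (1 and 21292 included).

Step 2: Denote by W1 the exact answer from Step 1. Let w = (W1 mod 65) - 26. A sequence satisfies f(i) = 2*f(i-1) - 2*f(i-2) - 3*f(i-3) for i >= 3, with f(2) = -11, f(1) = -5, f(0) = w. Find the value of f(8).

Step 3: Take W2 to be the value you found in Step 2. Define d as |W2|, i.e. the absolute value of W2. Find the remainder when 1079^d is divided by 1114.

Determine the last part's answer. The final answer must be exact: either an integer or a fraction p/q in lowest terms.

843

Step 1: 21292 = 2^2 * 5323; sigma = (1 + 2 + 4) * (1 + 5323) = 7 * 5324 = 37268; answer 37268
Step 2: W1 = 37268; w = -3; f(3) = 2*(-11) - 2*(-5) - 3*(-3) = -3; iterating: f(3)=-3, f(4)=31, f(5)=101, f(6)=149, f(7)=3, f(8)=-595; answer -595
Step 3: W2 = -595; d = 595; squarings mod 1114: 1079^1=1079, 1079^2=111, 1079^4=67, 1079^8=33, 1079^16=1089, 1079^32=625, 1079^64=725, 1079^128=931, 1079^256=69, 1079^512=305; 1079^595 = 1079^1 * 1079^2 * 1079^16 * 1079^64 * 1079^512 = 843 (mod 1114); answer 843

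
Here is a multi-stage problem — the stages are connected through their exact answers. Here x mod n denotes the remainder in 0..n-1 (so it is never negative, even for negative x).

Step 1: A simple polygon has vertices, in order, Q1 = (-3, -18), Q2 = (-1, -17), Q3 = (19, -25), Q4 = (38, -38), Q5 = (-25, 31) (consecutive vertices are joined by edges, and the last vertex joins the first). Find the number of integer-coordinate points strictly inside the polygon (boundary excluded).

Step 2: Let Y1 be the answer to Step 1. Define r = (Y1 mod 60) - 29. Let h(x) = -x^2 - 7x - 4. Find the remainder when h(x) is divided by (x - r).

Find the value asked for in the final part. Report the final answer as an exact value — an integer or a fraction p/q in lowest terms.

Step 1: cross terms: (-3*-17 - -1*-18)=33, (-1*-25 - 19*-17)=348, (19*-38 - 38*-25)=228, (38*31 - -25*-38)=228, (-25*-18 - -3*31)=543; twice the area = |1380| = 1380; area = 690; boundary points = 1 + 4 + 1 + 3 + 1 = 10; strictly interior points = area - boundary/2 + 1 = 686; answer 686
Step 2: Y1 = 686; r = -3; remainder = value at the root: -1*(-3)^2 - 7*(-3)^1 - 4 = (-9) + (21) + (-4) = 8; answer 8

8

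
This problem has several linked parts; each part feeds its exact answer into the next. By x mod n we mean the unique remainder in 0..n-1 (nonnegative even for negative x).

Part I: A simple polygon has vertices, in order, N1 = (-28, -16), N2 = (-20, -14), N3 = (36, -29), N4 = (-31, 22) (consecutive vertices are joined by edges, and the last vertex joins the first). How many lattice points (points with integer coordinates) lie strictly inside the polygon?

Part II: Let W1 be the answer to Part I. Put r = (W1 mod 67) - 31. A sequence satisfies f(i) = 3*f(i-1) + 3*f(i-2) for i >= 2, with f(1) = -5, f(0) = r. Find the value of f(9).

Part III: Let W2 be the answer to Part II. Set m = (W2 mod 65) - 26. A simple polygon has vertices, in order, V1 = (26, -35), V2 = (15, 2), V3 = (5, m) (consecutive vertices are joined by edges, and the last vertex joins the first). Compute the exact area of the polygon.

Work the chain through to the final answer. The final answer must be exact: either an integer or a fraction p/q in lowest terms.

Part I: cross terms: (-28*-14 - -20*-16)=72, (-20*-29 - 36*-14)=1084, (36*22 - -31*-29)=-107, (-31*-16 - -28*22)=1112; twice the area = |2161| = 2161; area = 2161/2; boundary points = 2 + 1 + 1 + 1 = 5; strictly interior points = area - boundary/2 + 1 = 1079; answer 1079
Part II: W1 = 1079; r = -24; f(2) = 3*(-5) + 3*(-24) = -87; iterating: f(2)=-87, f(3)=-276, f(4)=-1089, f(5)=-4095, f(6)=-15552, f(7)=-58941, f(8)=-223479, f(9)=-847260; answer -847260
Part III: W2 = -847260; m = -11; cross terms: (26*2 - 15*-35)=577, (15*-11 - 5*2)=-175, (5*-35 - 26*-11)=111; twice the area = |513| = 513; area = 513/2; answer 513/2

513/2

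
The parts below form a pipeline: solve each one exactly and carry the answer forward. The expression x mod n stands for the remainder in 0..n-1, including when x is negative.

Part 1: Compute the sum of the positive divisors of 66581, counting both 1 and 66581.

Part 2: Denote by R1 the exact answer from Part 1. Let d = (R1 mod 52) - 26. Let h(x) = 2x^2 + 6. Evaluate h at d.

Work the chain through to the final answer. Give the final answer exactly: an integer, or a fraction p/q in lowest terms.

Part 1: 66581 = 139 * 479; sigma = (1 + 139) * (1 + 479) = 140 * 480 = 67200; answer 67200
Part 2: R1 = 67200; d = -10; 2*(-10)^2 + 6 = (200) + (6) = 206; answer 206

206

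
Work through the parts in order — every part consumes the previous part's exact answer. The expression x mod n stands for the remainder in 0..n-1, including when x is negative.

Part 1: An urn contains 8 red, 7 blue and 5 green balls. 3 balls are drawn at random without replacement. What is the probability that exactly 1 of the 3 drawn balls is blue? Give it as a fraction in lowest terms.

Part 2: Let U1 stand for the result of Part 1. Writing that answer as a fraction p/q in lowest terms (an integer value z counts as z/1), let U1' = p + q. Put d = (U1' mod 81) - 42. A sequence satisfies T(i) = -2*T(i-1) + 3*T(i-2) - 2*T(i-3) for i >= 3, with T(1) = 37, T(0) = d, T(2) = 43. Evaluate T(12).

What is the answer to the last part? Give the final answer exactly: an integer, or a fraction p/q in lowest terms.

-148619

Part 1: total draws C(20,3) = 1140; favorable C(7,1)*C(13,2) = 546; P = 91/190; answer 91/190
Part 2: U1 = 91/190; threaded value p + q = 281; d = -4; T(3) = -2*(43) + 3*(37) - 2*(-4) = 33; iterating: T(3)=33, T(4)=-11, T(5)=35, T(6)=-169, T(7)=465, T(8)=-1507, T(9)=4747, T(10)=-14945, T(11)=47145, T(12)=-148619; answer -148619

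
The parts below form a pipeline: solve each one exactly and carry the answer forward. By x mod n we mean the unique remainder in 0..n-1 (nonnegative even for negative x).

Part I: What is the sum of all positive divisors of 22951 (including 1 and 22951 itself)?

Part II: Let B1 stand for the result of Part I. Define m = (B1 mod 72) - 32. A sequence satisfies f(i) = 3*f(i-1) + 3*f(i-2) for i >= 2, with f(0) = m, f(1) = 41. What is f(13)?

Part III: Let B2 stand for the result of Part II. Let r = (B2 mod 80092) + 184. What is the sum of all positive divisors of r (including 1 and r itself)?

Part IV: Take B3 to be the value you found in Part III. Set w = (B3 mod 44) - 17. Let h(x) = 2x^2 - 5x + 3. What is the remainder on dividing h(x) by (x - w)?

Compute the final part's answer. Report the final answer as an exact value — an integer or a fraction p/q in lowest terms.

946

Part I: 22951 = 59 * 389; sigma = (1 + 59) * (1 + 389) = 60 * 390 = 23400; answer 23400
Part II: B1 = 23400; m = -32; f(2) = 3*(41) + 3*(-32) = 27; iterating: f(2)=27, f(3)=204, f(4)=693, f(5)=2691, f(6)=10152, f(7)=38529, f(8)=146043, f(9)=553716, f(10)=2099277, f(11)=7958979, f(12)=30174768, f(13)=114401241; answer 114401241
Part III: B2 = 114401241; r = 30049; 30049 = 151 * 199; sigma = (1 + 151) * (1 + 199) = 152 * 200 = 30400; answer 30400
Part IV: B3 = 30400; w = 23; remainder = value at the root: 2*(23)^2 - 5*(23)^1 + 3 = (1058) + (-115) + (3) = 946; answer 946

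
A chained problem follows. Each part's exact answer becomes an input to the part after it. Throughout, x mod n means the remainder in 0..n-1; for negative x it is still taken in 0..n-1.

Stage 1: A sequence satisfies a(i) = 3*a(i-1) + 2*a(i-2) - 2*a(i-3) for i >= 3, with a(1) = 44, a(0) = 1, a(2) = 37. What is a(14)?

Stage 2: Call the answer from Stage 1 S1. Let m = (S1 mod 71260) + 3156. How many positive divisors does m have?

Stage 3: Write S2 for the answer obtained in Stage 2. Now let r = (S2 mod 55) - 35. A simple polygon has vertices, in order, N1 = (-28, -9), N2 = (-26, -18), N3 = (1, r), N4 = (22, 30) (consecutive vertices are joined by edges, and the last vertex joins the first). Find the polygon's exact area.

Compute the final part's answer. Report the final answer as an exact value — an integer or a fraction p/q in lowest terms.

1224

Stage 1: a(3) = 3*(37) + 2*(44) - 2*(1) = 197; iterating: a(3)=197, a(4)=577, a(5)=2051, a(6)=6913, a(7)=23687, a(8)=80785, a(9)=275903, a(10)=941905, a(11)=3215951, a(12)=10979857, a(13)=37487663, a(14)=127990801; answer 127990801
Stage 2: S1 = 127990801; m = 10997; 10997 = 7 * 1571; number of divisors = (1+1) * (1+1) = 4; answer 4
Stage 3: S2 = 4; r = -31; cross terms: (-28*-18 - -26*-9)=270, (-26*-31 - 1*-18)=824, (1*30 - 22*-31)=712, (22*-9 - -28*30)=642; twice the area = |2448| = 2448; area = 1224; answer 1224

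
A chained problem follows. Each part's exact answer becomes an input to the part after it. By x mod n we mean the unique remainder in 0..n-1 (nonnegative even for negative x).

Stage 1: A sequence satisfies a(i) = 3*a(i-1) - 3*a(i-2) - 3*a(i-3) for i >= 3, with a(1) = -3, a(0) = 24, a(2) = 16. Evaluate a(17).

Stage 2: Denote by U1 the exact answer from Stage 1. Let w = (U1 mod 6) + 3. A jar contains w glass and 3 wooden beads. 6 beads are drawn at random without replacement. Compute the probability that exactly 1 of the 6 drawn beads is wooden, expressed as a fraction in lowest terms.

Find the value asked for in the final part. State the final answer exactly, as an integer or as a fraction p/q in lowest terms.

Stage 1: a(3) = 3*(16) - 3*(-3) - 3*(24) = -15; iterating: a(3)=-15, a(4)=-84, a(5)=-255, a(6)=-468, a(7)=-387, a(8)=1008, a(9)=5589, a(10)=14904, a(11)=24921, a(12)=13284, a(13)=-79623, a(14)=-353484, a(15)=-861435, a(16)=-1284984, a(17)=-210195; answer -210195
Stage 2: U1 = -210195; w = 6; total draws C(9,6) = 84; favorable C(3,1)*C(6,5) = 18; P = 3/14; answer 3/14

3/14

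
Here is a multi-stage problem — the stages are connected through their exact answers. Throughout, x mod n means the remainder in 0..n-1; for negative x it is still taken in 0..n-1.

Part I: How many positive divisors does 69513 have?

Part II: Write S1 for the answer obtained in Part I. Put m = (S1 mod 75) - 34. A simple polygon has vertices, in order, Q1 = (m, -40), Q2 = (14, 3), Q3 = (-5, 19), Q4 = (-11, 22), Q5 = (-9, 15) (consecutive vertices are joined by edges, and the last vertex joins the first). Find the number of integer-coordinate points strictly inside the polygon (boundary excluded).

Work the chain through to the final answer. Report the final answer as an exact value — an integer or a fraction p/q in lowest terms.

Part I: 69513 = 3 * 17 * 29 * 47; number of divisors = (1+1) * (1+1) * (1+1) * (1+1) = 16; answer 16
Part II: S1 = 16; m = -18; cross terms: (-18*3 - 14*-40)=506, (14*19 - -5*3)=281, (-5*22 - -11*19)=99, (-11*15 - -9*22)=33, (-9*-40 - -18*15)=630; twice the area = |1549| = 1549; area = 1549/2; boundary points = 1 + 1 + 3 + 1 + 1 = 7; strictly interior points = area - boundary/2 + 1 = 772; answer 772

772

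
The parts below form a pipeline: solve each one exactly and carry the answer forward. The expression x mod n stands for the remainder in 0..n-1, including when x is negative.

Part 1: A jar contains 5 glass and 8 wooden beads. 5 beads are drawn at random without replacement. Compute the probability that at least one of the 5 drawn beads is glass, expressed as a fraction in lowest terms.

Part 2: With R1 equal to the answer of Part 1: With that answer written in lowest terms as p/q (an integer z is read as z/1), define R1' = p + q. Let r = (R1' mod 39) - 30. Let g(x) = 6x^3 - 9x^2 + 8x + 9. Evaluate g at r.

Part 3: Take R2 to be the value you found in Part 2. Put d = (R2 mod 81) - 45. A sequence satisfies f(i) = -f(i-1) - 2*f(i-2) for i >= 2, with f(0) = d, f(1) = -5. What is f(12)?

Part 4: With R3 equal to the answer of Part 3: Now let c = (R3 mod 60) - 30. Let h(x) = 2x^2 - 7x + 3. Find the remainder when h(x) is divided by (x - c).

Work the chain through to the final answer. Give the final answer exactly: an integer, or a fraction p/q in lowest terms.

Part 1: total draws C(13,5) = 1287; complement C(8,5) = 56; favorable 1287 - 56 = 1231; P = 1231/1287; answer 1231/1287
Part 2: R1 = 1231/1287; threaded value p + q = 2518; r = -8; 6*(-8)^3 - 9*(-8)^2 + 8*(-8)^1 + 9 = (-3072) + (-576) + (-64) + (9) = -3703; answer -3703
Part 3: R2 = -3703; d = -22; f(2) = -1*(-5) - 2*(-22) = 49; iterating: f(2)=49, f(3)=-39, f(4)=-59, f(5)=137, f(6)=-19, f(7)=-255, f(8)=293, f(9)=217, f(10)=-803, f(11)=369, f(12)=1237; answer 1237
Part 4: R3 = 1237; c = 7; remainder = value at the root: 2*(7)^2 - 7*(7)^1 + 3 = (98) + (-49) + (3) = 52; answer 52

52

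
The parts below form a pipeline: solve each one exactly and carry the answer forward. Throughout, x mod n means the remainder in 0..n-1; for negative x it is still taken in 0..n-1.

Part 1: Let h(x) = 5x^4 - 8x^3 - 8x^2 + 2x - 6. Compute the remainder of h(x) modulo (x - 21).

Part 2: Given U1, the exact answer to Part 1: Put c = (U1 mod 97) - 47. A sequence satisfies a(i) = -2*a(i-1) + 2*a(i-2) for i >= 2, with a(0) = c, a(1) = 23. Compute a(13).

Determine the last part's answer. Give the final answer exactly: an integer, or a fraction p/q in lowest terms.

7829312

Part 1: remainder = value at the root: 5*(21)^4 - 8*(21)^3 - 8*(21)^2 + 2*(21)^1 - 6 = (972405) + (-74088) + (-3528) + (42) + (-6) = 894825; answer 894825
Part 2: U1 = 894825; c = -47; a(2) = -2*(23) + 2*(-47) = -140; iterating: a(2)=-140, a(3)=326, a(4)=-932, a(5)=2516, a(6)=-6896, a(7)=18824, a(8)=-51440, a(9)=140528, a(10)=-383936, a(11)=1048928, a(12)=-2865728, a(13)=7829312; answer 7829312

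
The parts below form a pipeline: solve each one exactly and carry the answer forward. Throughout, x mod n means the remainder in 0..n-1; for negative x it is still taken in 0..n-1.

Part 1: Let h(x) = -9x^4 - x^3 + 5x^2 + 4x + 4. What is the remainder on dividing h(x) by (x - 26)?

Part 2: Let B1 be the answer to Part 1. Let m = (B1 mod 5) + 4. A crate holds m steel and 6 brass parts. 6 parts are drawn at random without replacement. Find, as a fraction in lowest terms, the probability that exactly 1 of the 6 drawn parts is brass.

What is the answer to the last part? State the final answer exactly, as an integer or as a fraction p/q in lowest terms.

Part 1: remainder = value at the root: -9*(26)^4 - 1*(26)^3 + 5*(26)^2 + 4*(26)^1 + 4 = (-4112784) + (-17576) + (3380) + (104) + (4) = -4126872; answer -4126872
Part 2: B1 = -4126872; m = 7; total draws C(13,6) = 1716; favorable C(6,1)*C(7,5) = 126; P = 21/286; answer 21/286

21/286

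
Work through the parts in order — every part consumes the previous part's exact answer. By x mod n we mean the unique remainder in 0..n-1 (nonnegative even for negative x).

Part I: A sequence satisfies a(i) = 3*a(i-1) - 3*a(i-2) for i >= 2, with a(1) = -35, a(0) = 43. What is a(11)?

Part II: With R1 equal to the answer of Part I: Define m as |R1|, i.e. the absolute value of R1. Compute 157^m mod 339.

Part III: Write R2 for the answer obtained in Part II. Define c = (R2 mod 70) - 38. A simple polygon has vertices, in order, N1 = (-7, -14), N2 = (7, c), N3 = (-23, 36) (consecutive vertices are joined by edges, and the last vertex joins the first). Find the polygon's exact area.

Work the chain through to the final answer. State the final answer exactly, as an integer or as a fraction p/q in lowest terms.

Part I: a(2) = 3*(-35) - 3*(43) = -234; iterating: a(2)=-234, a(3)=-597, a(4)=-1089, a(5)=-1476, a(6)=-1161, a(7)=945, a(8)=6318, a(9)=16119, a(10)=29403, a(11)=39852; answer 39852
Part II: R1 = 39852; m = 39852; squarings mod 339: 157^1=157, 157^2=241, 157^4=112, 157^8=1, 157^16=1, 157^32=1, 157^64=1, 157^128=1, 157^256=1, 157^512=1, 157^1024=1, 157^2048=1, 157^4096=1, 157^8192=1, 157^16384=1, 157^32768=1; 157^39852 = 157^4 * 157^8 * 157^32 * 157^128 * 157^256 * 157^512 * 157^2048 * 157^4096 * 157^32768 = 112 (mod 339); answer 112
Part III: R2 = 112; c = 4; cross terms: (-7*4 - 7*-14)=70, (7*36 - -23*4)=344, (-23*-14 - -7*36)=574; twice the area = |988| = 988; area = 494; answer 494

494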